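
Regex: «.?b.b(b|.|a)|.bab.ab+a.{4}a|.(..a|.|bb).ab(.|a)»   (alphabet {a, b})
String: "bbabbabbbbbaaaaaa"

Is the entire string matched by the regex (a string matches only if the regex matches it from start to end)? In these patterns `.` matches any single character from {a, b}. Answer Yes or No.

Yes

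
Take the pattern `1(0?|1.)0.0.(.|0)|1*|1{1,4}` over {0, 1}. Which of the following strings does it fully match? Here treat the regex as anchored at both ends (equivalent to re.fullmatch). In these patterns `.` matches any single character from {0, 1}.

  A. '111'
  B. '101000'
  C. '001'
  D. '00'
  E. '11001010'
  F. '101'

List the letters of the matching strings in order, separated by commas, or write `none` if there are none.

A, B, E

A → match
B → match
C → no match
D → no match
E → match
F → no match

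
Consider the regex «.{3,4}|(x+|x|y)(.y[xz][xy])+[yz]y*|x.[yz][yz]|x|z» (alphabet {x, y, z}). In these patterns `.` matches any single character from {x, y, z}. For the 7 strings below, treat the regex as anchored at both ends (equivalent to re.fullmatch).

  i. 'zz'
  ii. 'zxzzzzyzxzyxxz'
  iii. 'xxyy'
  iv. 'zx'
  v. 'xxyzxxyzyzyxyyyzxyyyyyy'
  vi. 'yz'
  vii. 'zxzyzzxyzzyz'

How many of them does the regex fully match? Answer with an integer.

i. 'zz' → no match
ii → no match
iii. 'xxyy' → match
iv. 'zx' → no match
v → match
vi. 'yz' → no match
vii. 'zxzyzzxyzzyz' → no match
Total matched: 2

2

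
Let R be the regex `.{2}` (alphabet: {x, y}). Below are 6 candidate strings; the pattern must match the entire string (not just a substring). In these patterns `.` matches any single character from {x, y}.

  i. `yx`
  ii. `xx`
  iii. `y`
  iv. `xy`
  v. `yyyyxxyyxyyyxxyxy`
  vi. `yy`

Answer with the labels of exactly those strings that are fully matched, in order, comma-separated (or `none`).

i, ii, iv, vi

i. `yx` → match
ii. `xx` → match
iii. `y` → no match
iv. `xy` → match
v → no match
vi. `yy` → match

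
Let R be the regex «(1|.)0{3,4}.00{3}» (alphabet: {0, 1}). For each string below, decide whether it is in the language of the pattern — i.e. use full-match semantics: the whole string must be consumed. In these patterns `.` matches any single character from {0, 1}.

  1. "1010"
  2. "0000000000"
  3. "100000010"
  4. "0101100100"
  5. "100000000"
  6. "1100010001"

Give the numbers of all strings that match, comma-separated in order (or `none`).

1 → no match
2 → match
3 → no match
4 → no match
5 → match
6 → no match — must end with "0"

2, 5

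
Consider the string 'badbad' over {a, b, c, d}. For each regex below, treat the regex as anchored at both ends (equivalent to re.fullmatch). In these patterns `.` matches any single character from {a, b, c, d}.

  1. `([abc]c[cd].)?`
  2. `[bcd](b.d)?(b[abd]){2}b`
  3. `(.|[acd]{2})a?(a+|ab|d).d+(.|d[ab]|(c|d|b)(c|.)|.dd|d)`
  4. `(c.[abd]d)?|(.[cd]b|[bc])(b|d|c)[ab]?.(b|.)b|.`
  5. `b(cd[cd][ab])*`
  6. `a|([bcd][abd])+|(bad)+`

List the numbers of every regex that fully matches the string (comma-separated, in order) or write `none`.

6

1 → no match
2 → no match — must end with 'b'
3 → no match
4 → no match
5 → no match
6 → match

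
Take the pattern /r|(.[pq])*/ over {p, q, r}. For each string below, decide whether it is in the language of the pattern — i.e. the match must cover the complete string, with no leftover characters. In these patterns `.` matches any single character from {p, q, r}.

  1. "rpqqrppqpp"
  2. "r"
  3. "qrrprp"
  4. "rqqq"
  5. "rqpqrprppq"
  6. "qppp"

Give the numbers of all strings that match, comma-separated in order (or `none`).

1, 2, 4, 5, 6

1. "rpqqrppqpp" → match
2. "r" → match
3. "qrrprp" → no match
4. "rqqq" → match
5. "rqpqrprppq" → match
6. "qppp" → match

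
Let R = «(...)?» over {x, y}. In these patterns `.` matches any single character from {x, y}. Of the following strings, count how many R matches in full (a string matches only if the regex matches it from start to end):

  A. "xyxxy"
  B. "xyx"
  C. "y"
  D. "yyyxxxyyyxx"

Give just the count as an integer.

A. "xyxxy" → no match
B. "xyx" → match
C. "y" → no match
D. "yyyxxxyyyxx" → no match
Total matched: 1

1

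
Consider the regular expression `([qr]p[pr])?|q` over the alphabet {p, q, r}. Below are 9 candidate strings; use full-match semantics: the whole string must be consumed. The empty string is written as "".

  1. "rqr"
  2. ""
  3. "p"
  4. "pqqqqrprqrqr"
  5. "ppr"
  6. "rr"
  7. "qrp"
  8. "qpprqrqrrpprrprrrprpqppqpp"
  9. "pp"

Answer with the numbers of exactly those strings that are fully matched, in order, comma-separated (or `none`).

2

1. "rqr" → no match
2. "" → match
3. "p" → no match
4. "pqqqqrprqrqr" → no match
5. "ppr" → no match
6. "rr" → no match
7. "qrp" → no match
8 → no match
9. "pp" → no match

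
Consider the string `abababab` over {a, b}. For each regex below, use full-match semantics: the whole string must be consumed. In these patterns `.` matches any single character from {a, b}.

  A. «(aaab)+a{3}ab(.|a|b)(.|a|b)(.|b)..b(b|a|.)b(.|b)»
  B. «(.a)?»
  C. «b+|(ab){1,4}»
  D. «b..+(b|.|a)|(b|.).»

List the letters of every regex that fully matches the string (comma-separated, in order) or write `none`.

C

A → no match — must start with `aaab`
B → no match
C → match
D → no match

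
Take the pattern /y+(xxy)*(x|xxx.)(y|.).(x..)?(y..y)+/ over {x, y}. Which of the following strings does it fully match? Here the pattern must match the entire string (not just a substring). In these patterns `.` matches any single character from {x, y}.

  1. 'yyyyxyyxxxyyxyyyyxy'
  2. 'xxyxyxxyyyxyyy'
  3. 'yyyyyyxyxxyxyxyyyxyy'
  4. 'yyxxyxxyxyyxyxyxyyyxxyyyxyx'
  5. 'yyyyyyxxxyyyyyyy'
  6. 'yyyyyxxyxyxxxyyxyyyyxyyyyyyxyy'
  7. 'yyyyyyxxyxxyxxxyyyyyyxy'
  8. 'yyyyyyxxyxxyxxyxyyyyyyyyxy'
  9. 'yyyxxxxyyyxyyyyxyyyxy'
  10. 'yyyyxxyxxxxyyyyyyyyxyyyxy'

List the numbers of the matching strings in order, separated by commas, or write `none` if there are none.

3, 5, 6, 7, 8, 9, 10

1 → no match
2 → no match — must start with 'y'
3 → match
4 → no match — must end with 'y'
5 → match
6 → match
7 → match
8 → match
9 → match
10 → match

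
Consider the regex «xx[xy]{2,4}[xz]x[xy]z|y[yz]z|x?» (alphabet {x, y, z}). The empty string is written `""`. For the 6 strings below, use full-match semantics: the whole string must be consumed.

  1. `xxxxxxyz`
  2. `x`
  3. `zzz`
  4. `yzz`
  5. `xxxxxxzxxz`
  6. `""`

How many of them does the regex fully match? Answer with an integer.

1 → match
2 → match
3 → no match
4 → match
5 → match
6 → match
Total matched: 5

5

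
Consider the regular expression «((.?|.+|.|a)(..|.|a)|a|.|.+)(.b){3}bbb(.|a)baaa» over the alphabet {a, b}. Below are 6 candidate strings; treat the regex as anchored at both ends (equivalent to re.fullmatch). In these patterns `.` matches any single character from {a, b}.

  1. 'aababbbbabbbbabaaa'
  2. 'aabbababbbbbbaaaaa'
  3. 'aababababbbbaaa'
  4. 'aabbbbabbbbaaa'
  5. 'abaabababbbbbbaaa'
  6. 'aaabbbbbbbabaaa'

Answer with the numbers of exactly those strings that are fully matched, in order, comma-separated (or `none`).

1 → match
2 → no match — must end with 'baaa'
3 → no match
4 → no match
5 → match
6 → no match

1, 5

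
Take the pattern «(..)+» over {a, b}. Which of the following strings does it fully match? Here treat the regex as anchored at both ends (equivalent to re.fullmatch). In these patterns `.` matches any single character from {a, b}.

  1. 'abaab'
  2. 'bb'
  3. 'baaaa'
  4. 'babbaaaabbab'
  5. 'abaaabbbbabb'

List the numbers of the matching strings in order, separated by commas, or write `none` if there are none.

2, 4, 5

1. 'abaab' → no match
2. 'bb' → match
3. 'baaaa' → no match
4. 'babbaaaabbab' → match
5. 'abaaabbbbabb' → match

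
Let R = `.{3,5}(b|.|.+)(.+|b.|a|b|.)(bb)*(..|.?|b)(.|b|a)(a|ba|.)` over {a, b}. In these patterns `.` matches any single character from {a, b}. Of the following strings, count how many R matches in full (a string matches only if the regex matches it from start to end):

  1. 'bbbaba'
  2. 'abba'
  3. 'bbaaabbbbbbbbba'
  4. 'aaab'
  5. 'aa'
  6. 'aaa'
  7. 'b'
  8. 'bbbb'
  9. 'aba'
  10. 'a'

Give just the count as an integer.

1

1 → no match
2 → no match
3 → match
4 → no match
5 → no match
6 → no match
7 → no match
8 → no match
9 → no match
10 → no match
Total matched: 1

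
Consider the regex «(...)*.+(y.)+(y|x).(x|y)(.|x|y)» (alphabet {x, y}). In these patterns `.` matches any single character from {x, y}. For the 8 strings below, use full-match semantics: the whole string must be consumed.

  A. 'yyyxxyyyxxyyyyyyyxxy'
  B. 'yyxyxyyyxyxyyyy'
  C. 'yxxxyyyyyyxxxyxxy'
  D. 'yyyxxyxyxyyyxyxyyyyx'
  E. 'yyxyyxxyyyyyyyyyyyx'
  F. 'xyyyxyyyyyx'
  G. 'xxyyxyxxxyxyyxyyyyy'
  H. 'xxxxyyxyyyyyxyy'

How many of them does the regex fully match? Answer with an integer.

5

A → match
B → match
C → no match
D → no match
E → match
F. 'xyyyxyyyyyx' → match
G → no match
H → match
Total matched: 5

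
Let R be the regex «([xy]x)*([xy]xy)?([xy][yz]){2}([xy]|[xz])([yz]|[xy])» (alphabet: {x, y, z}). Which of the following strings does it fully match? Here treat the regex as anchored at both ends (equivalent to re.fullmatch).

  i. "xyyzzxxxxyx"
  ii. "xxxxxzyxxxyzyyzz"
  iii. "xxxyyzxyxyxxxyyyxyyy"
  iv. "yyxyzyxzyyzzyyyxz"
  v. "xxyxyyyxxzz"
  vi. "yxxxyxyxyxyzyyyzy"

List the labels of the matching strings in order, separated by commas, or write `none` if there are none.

i. "xyyzzxxxxyx" → no match
ii → no match
iii → no match
iv → no match
v. "xxyxyyyxxzz" → no match
vi → no match

none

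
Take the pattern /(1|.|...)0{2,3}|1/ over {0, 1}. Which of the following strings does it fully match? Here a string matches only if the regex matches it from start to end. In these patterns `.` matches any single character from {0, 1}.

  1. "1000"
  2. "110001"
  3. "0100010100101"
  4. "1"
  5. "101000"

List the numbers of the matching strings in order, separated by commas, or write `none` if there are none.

1 → match
2 → no match
3 → no match
4 → match
5 → match

1, 4, 5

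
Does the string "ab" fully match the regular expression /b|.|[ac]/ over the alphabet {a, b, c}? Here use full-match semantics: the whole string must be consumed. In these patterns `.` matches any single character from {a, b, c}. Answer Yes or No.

No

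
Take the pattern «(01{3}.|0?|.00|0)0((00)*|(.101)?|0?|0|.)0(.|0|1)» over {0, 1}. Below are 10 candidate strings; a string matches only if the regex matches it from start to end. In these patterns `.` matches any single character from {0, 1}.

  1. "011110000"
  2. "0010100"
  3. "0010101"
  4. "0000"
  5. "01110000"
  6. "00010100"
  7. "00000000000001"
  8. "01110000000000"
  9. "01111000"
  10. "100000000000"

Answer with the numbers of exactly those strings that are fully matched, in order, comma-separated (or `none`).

1, 2, 3, 4, 5, 6, 7, 8, 9, 10

1 → match
2 → match
3 → match
4 → match
5 → match
6 → match
7 → match
8 → match
9 → match
10 → match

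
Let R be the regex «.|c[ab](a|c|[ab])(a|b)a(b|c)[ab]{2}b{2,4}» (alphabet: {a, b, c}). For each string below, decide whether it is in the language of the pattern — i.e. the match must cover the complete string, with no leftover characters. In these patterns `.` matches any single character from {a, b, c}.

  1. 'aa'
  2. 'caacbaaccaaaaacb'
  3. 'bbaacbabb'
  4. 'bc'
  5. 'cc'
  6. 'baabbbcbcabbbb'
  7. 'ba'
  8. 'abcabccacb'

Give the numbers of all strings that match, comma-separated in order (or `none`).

1. 'aa' → no match
2 → no match
3. 'bbaacbabb' → no match
4. 'bc' → no match
5. 'cc' → no match
6 → no match
7. 'ba' → no match
8. 'abcabccacb' → no match

none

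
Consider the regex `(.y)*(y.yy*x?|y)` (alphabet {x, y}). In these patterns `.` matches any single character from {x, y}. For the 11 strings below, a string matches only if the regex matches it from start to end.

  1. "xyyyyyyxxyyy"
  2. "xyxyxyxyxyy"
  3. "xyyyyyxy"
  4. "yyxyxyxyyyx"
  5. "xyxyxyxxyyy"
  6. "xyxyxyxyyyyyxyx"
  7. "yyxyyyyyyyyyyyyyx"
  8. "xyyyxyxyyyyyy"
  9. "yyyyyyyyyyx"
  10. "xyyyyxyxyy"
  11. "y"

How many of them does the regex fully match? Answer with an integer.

5

1 → no match
2 → match
3 → no match
4 → no match
5 → no match
6 → no match
7 → match
8 → match
9 → match
10 → no match
11 → match
Total matched: 5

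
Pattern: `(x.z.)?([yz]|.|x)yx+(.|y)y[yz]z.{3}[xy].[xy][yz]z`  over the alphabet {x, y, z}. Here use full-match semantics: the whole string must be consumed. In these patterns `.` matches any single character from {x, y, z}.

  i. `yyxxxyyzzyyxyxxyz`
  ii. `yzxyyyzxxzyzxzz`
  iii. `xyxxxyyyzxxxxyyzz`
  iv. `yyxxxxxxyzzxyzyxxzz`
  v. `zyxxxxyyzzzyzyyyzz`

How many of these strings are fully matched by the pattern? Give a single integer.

4

i → match
ii → no match
iii → match
iv → match
v → match
Total matched: 4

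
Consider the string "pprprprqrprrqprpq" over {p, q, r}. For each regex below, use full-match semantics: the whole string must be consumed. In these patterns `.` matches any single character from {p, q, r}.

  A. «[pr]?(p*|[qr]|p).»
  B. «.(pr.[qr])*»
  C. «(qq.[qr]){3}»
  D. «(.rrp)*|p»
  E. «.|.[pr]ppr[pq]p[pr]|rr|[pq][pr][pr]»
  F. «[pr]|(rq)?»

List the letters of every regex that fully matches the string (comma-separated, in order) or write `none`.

B

A → no match
B → match
C → no match — must start with "qq"
D → no match
E → no match
F → no match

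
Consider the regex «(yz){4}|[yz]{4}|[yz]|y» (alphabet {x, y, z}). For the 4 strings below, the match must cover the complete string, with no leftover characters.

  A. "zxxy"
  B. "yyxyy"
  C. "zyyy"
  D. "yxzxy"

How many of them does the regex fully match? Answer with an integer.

1

A. "zxxy" → no match
B. "yyxyy" → no match
C. "zyyy" → match
D. "yxzxy" → no match
Total matched: 1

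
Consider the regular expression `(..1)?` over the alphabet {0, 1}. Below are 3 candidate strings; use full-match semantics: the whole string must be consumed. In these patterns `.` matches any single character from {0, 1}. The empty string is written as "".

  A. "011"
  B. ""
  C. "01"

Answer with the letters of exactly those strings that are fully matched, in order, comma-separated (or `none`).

A. "011" → match
B. "" → match
C. "01" → no match

A, B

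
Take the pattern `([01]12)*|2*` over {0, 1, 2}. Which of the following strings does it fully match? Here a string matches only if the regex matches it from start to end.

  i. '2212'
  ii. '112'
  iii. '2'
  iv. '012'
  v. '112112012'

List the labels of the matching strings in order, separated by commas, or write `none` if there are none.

i → no match
ii → match
iii → match
iv → match
v → match

ii, iii, iv, v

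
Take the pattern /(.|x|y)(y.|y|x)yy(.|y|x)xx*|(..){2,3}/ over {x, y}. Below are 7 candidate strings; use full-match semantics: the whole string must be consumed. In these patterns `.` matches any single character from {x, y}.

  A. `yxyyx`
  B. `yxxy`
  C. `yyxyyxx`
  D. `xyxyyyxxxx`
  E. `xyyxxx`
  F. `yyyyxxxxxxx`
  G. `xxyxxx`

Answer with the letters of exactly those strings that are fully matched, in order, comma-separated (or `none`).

A → no match
B → match
C → match
D → match
E → match
F → match
G → match

B, C, D, E, F, G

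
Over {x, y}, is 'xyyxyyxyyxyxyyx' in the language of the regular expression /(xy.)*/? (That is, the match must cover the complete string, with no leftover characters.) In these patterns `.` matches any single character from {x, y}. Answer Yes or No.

No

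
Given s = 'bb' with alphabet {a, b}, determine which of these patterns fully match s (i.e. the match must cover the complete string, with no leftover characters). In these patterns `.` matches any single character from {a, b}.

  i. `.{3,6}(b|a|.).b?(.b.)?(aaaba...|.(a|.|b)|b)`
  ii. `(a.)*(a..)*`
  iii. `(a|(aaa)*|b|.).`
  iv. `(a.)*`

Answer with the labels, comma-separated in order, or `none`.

iii

i → no match
ii → no match
iii → match
iv → no match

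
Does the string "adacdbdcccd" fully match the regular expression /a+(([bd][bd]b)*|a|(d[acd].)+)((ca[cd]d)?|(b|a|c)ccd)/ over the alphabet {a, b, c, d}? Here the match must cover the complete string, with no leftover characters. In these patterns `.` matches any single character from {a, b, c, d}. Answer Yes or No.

No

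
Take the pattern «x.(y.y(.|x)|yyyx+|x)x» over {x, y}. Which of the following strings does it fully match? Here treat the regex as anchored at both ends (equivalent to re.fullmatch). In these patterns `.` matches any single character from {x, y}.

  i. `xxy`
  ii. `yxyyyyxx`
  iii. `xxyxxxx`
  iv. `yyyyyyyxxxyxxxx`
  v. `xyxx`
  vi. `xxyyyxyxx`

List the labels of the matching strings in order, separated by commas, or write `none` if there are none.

v

i. `xxy` → no match — must end with `x`
ii. `yxyyyyxx` → no match — must start with `x`
iii. `xxyxxxx` → no match
iv → no match — must start with `x`
v. `xyxx` → match
vi. `xxyyyxyxx` → no match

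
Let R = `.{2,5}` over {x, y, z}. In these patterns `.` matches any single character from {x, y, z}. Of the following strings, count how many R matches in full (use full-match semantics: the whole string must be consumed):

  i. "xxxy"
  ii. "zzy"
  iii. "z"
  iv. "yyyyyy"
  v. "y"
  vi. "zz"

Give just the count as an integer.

3

i → match
ii → match
iii → no match
iv → no match
v → no match
vi → match
Total matched: 3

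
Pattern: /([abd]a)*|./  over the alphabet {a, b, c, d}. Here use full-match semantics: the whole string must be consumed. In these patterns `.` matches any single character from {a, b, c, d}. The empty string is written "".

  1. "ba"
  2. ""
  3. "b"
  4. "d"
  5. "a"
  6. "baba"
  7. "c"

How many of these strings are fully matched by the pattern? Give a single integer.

1 → match
2 → match
3 → match
4 → match
5 → match
6 → match
7 → match
Total matched: 7

7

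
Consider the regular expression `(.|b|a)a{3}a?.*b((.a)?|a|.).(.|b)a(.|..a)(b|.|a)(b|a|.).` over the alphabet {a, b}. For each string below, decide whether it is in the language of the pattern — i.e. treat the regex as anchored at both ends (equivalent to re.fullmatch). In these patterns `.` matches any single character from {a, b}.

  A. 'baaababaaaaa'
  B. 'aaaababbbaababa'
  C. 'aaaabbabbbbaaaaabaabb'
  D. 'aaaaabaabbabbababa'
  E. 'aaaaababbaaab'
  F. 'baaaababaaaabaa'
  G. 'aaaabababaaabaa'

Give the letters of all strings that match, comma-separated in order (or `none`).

A, B, C, D, F, G

A → match
B → match
C → match
D → match
E → no match
F → match
G → match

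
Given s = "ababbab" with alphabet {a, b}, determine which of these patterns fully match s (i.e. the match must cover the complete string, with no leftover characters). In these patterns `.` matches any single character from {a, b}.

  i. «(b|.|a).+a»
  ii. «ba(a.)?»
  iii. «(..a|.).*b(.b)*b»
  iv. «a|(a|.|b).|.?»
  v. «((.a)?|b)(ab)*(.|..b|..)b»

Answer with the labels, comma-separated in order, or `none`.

v

i → no match — must end with "a"
ii → no match — must start with "ba"
iii → no match
iv → no match
v → match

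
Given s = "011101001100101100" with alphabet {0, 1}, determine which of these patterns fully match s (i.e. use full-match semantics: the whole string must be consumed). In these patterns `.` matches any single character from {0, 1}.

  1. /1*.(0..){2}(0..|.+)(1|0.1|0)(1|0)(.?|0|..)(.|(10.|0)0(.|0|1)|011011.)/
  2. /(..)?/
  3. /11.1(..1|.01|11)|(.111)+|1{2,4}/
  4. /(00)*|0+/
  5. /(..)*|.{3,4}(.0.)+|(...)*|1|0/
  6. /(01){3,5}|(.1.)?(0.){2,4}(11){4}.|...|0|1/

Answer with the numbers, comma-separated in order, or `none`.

5

1 → no match
2 → no match
3 → no match
4 → no match
5 → match
6 → no match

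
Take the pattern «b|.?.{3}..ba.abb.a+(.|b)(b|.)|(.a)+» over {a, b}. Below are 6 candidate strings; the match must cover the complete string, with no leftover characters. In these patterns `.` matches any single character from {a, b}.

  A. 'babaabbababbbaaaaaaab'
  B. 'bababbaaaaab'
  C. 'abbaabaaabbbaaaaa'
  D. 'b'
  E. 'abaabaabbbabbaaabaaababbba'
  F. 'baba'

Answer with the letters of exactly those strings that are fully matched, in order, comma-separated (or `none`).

A → match
B → no match
C → match
D → match
E → no match
F → match

A, C, D, F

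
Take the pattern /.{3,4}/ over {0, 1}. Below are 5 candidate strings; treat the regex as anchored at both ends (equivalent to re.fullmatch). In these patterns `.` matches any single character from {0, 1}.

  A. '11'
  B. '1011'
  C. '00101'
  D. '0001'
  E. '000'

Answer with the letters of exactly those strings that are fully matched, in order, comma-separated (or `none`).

A → no match
B → match
C → no match
D → match
E → match

B, D, E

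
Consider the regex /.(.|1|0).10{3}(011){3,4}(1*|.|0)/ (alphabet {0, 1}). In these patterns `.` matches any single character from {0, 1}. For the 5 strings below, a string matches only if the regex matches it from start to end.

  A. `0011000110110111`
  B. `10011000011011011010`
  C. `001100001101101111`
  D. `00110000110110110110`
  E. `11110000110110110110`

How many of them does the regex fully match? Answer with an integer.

3

A → no match
B → no match
C → match
D → match
E → match
Total matched: 3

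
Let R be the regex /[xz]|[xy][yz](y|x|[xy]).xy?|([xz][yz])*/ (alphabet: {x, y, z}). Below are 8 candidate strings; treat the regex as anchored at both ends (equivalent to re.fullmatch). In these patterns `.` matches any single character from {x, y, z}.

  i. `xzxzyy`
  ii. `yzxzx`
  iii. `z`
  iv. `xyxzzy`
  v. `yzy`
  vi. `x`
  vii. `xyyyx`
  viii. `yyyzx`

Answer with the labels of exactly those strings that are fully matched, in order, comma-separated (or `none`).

ii, iii, iv, vi, vii, viii

i → no match
ii → match
iii → match
iv → match
v → no match
vi → match
vii → match
viii → match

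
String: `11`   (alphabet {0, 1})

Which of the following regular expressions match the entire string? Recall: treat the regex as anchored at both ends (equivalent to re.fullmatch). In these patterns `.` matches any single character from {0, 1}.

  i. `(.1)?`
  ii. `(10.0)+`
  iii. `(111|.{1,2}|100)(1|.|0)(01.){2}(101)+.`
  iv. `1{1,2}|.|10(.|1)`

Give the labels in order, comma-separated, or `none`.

i → match
ii → no match — must start with `10`
iii → no match
iv → match

i, iv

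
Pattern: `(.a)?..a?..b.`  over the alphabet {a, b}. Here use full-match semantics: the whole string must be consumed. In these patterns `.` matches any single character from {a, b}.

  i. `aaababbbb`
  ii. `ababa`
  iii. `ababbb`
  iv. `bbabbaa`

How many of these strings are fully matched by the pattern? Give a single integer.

i → match
ii → no match
iii → match
iv → no match
Total matched: 2

2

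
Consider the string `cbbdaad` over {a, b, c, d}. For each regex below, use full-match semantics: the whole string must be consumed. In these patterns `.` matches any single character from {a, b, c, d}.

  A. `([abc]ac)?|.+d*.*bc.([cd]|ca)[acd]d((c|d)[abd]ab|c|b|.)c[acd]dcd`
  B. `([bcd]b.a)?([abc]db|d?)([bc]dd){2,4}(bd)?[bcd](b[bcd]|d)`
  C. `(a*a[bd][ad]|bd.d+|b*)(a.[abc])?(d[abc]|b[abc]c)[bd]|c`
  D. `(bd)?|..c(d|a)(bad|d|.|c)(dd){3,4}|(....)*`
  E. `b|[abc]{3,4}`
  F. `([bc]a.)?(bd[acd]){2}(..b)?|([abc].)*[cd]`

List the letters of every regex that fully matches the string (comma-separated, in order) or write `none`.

A → no match
B → no match
C → no match
D → no match
E → no match
F → match

F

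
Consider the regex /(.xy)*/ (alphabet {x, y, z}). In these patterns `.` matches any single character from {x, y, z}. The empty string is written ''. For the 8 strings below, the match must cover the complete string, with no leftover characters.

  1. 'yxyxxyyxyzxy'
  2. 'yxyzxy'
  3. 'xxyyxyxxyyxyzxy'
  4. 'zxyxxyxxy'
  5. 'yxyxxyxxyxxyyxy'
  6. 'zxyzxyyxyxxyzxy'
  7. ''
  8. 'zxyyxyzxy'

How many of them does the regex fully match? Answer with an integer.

1 → match
2 → match
3 → match
4 → match
5 → match
6 → match
7 → match
8 → match
Total matched: 8

8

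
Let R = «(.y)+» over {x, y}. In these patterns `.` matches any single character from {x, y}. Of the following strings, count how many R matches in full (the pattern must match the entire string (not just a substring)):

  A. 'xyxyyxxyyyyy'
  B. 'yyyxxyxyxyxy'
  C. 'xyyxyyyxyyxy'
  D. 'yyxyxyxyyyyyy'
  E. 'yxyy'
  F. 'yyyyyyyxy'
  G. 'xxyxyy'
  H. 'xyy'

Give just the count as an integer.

A → no match
B → no match
C → no match
D → no match
E → no match
F → no match
G → no match
H → no match
Total matched: 0

0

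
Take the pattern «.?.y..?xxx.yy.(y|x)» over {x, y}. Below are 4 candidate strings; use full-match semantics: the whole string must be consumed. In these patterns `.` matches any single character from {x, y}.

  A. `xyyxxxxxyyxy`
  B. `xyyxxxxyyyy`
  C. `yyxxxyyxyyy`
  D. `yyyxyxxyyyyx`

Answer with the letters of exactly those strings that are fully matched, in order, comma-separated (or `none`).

A, B

A → match
B → match
C → no match
D → no match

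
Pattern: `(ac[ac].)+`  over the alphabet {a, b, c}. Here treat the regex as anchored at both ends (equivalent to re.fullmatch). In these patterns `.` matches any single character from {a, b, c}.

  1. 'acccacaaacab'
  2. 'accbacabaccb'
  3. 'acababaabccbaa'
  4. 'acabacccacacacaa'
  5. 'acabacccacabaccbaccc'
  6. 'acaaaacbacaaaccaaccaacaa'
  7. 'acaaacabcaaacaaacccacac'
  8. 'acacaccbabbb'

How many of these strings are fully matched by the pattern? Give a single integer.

1 → match
2 → match
3 → no match
4 → match
5 → match
6 → no match
7 → no match
8 → no match
Total matched: 4

4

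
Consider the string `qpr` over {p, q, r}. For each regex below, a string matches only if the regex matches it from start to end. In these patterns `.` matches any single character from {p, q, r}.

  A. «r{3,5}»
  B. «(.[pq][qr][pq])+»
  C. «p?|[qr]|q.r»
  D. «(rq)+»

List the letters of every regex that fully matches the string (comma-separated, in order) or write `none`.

A → no match — must start with `r`
B → no match
C → match
D → no match — must start with `rq`

C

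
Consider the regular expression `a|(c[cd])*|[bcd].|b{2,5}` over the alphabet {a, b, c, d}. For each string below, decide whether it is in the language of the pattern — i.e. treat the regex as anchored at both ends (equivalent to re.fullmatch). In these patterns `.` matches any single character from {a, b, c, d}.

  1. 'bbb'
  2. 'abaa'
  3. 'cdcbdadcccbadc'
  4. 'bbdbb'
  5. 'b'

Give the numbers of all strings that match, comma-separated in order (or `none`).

1

1 → match
2 → no match
3 → no match
4 → no match
5 → no match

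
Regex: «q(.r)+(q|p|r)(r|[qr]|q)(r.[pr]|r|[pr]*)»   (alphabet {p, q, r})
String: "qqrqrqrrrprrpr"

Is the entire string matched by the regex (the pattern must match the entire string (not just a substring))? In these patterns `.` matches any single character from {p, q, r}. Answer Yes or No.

Yes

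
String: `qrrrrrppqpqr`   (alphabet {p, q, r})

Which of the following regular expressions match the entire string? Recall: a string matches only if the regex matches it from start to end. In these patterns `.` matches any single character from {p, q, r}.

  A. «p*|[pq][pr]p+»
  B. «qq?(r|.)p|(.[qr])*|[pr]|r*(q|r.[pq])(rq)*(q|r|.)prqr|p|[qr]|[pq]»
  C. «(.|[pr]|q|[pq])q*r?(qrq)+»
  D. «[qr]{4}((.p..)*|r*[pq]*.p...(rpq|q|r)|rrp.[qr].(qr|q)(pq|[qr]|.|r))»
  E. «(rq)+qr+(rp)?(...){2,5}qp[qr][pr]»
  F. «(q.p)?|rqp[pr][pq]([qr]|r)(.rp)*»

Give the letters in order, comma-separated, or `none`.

A → no match
B → no match
C → no match — must end with `qrq`
D → match
E → no match — must start with `rq`
F → no match

D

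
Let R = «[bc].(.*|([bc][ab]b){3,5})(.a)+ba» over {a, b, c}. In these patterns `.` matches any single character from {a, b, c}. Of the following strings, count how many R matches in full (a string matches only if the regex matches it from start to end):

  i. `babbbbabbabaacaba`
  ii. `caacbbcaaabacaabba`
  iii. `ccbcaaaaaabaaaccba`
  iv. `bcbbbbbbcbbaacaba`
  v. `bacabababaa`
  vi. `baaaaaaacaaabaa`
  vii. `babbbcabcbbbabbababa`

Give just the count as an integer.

3

i → match
ii → no match — must end with `aba`
iii → no match — must end with `aba`
iv → match
v → no match — must end with `aba`
vi → no match — must end with `aba`
vii → match
Total matched: 3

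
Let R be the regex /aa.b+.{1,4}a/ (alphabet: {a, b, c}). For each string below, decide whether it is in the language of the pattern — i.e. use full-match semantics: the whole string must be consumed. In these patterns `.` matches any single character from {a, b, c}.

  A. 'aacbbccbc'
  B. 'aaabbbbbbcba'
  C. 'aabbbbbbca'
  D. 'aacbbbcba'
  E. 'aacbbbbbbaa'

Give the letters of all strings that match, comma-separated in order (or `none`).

B, C, D, E

A → no match — must end with 'a'
B → match
C → match
D → match
E → match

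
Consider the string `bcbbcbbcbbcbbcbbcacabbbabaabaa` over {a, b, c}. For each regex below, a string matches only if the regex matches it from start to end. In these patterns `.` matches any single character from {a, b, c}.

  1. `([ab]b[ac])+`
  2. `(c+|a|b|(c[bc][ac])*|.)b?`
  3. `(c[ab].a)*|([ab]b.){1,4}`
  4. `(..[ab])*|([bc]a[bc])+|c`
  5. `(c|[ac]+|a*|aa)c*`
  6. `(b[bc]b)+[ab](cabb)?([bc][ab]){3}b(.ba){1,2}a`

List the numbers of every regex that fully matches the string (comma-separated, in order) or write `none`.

1 → no match
2 → no match
3 → no match
4 → match
5 → no match
6 → match

4, 6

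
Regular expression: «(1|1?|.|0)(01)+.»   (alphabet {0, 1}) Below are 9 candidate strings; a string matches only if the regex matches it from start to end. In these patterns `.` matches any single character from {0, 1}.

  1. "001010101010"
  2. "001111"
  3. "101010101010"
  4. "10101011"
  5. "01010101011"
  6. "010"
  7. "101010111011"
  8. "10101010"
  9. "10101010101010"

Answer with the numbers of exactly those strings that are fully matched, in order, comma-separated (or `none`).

1 → match
2 → no match
3 → match
4 → match
5 → match
6 → match
7 → no match
8 → match
9 → match

1, 3, 4, 5, 6, 8, 9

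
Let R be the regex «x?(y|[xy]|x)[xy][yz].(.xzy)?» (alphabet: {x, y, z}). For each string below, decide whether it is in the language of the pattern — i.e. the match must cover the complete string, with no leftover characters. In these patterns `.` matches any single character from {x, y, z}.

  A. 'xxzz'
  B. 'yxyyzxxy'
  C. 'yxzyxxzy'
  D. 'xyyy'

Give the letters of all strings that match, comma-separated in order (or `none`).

A → match
B → no match
C → match
D → match

A, C, D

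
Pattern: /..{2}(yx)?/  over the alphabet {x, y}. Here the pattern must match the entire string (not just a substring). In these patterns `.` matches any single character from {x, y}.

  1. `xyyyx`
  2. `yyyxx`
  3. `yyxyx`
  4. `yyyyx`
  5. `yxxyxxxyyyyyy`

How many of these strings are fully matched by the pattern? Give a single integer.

3

1 → match
2 → no match
3 → match
4 → match
5 → no match
Total matched: 3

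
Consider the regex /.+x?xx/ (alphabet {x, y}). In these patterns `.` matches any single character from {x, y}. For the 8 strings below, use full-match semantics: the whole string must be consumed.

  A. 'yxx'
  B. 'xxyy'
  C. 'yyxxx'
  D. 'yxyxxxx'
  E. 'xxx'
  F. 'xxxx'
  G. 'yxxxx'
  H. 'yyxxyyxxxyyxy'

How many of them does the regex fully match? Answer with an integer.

6

A → match
B → no match — must end with 'xx'
C → match
D → match
E → match
F → match
G → match
H → no match — must end with 'xx'
Total matched: 6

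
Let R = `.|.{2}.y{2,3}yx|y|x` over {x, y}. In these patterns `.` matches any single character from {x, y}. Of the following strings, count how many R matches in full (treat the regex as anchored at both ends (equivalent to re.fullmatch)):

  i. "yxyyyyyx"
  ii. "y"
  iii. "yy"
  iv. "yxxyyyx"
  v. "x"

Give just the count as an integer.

i → match
ii → match
iii → no match
iv → match
v → match
Total matched: 4

4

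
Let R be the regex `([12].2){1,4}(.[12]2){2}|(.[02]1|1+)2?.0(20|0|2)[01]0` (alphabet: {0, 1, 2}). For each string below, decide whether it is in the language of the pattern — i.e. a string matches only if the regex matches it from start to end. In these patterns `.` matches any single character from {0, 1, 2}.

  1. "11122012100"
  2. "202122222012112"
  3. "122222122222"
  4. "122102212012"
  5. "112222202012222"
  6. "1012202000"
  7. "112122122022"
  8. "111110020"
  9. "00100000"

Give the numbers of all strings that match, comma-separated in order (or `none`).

2, 3, 4, 5, 6, 7, 9

1 → no match
2 → match
3 → match
4 → match
5 → match
6 → match
7 → match
8 → no match
9 → match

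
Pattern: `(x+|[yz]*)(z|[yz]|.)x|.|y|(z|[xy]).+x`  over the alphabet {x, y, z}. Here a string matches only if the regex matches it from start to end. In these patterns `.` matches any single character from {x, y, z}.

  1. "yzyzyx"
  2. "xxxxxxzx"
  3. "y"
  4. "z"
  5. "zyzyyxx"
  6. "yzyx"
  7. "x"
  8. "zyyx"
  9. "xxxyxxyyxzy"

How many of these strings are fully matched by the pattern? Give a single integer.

8

1 → match
2 → match
3 → match
4 → match
5 → match
6 → match
7 → match
8 → match
9 → no match
Total matched: 8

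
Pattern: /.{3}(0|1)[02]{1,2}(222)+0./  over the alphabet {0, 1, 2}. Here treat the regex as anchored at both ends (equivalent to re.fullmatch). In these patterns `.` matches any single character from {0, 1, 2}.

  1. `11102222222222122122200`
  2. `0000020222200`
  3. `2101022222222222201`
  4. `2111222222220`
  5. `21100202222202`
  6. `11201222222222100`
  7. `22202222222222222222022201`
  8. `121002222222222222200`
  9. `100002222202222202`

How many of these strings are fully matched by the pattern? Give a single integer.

1 → no match
2 → no match
3 → match
4 → no match
5 → no match
6 → no match
7 → no match
8 → no match
9 → no match
Total matched: 1

1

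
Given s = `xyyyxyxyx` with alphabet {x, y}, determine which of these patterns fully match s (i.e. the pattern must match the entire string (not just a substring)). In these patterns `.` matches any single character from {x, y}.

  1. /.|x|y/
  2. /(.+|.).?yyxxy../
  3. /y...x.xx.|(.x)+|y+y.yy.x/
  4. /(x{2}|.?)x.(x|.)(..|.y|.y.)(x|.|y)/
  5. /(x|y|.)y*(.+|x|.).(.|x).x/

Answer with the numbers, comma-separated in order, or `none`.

1 → no match
2 → no match
3 → no match
4 → no match
5 → match

5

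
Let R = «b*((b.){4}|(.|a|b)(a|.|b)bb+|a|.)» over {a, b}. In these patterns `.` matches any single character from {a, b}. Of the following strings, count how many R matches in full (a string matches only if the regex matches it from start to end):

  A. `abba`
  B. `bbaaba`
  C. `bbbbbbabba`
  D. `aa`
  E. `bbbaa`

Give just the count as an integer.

A → no match
B → no match
C → no match
D → no match
E → no match
Total matched: 0

0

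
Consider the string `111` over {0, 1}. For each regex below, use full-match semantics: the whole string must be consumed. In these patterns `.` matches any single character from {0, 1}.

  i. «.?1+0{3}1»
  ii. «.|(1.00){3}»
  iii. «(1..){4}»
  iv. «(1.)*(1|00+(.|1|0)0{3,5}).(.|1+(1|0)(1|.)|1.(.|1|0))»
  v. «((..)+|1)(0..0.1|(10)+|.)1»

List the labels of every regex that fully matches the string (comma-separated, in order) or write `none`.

i → no match — must end with `01`
ii → no match
iii → no match
iv → match
v → match

iv, v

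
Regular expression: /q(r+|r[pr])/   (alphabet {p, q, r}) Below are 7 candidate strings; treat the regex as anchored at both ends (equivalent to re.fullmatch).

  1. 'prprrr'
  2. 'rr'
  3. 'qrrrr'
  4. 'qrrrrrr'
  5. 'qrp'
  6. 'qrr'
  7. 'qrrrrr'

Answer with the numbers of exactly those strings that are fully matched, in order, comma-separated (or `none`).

3, 4, 5, 6, 7

1 → no match — must start with 'qr'
2 → no match — must start with 'qr'
3 → match
4 → match
5 → match
6 → match
7 → match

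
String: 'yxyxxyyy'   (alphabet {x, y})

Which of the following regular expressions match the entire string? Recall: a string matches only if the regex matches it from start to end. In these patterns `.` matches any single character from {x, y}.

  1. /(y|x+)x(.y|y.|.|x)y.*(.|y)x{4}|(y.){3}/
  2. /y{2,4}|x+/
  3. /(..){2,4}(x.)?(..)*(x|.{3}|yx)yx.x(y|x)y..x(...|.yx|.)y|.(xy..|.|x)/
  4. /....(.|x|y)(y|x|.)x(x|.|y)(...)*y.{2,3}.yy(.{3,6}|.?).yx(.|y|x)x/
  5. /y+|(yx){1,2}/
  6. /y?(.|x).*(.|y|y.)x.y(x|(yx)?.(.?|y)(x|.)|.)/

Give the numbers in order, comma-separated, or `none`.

1 → no match
2 → no match
3 → no match
4 → no match — must end with 'x'
5 → no match
6 → match

6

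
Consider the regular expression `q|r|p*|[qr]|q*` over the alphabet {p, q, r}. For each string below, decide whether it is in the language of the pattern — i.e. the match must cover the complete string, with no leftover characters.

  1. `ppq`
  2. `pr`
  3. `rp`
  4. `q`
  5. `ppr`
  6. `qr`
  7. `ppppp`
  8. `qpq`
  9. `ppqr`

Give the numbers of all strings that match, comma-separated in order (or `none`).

4, 7

1. `ppq` → no match
2. `pr` → no match
3. `rp` → no match
4. `q` → match
5. `ppr` → no match
6. `qr` → no match
7. `ppppp` → match
8. `qpq` → no match
9. `ppqr` → no match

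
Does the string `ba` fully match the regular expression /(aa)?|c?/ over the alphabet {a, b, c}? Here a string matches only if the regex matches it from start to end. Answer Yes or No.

No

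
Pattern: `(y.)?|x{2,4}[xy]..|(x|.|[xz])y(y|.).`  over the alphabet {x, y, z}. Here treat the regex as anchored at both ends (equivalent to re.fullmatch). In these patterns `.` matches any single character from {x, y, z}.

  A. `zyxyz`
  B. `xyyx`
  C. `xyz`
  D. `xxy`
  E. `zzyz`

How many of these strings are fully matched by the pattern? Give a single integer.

1

A. `zyxyz` → no match
B. `xyyx` → match
C. `xyz` → no match
D. `xxy` → no match
E. `zzyz` → no match
Total matched: 1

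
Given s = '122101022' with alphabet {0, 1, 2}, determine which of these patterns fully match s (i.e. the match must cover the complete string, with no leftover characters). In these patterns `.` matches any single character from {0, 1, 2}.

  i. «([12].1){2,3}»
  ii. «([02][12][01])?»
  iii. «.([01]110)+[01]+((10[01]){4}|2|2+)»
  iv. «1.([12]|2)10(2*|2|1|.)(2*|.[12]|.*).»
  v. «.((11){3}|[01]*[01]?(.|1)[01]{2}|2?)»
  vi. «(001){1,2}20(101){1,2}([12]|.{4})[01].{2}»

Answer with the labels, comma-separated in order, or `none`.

i → no match — must end with '1'
ii → no match
iii → no match
iv → match
v → no match
vi → no match — must start with '001'

iv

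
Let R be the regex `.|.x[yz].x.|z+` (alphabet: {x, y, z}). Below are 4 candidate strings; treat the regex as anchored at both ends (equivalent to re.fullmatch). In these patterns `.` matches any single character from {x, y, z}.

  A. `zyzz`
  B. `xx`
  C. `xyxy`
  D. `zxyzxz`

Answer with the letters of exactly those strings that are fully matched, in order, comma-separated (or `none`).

D

A → no match
B → no match
C → no match
D → match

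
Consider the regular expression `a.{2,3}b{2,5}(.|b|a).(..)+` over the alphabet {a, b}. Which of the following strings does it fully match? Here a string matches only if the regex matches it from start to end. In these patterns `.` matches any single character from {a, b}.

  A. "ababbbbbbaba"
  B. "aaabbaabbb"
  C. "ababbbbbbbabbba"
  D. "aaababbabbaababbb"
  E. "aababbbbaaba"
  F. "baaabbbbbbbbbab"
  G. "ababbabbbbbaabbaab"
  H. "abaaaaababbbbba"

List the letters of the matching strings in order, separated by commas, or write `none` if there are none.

A → match
B → no match
C → match
D → no match
E → match
F → no match — must start with "a"
G → no match
H → no match

A, C, E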